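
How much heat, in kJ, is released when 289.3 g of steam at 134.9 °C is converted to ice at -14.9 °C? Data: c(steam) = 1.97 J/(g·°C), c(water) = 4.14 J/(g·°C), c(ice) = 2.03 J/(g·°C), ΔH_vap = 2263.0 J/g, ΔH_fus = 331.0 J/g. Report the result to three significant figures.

q = 899 kJ

q1 (cool steam 134.9→100 °C): 289.3 × 1.97 × 34.9 = 19890 J
q2 (condense at 100 °C): 289.3 × 2263.0 = 654686 J
q3 (cool water 100→0 °C): 289.3 × 4.14 × 100.0 = 119770 J
q4 (freeze at 0 °C): 289.3 × 331.0 = 95758 J
q5 (cool ice 0→-14.9 °C): 289.3 × 2.03 × 14.9 = 8750 J
Total: 19890 + 654686 + 119770 + 95758 + 8750 = 898854 J = 899 kJ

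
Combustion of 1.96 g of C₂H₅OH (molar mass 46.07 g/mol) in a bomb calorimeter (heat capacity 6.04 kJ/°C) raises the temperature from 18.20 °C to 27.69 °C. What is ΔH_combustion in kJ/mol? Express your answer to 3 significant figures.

ΔT = 27.69 − 18.20 = 9.49 °C
q_cal = C_cal × ΔT = 6.04 × 9.49 = 57.3196 kJ
n = 1.96 / 46.07 = 0.04254 mol
q_rxn = −q_cal = -57.3196 kJ
ΔH = -57.3196 / 0.04254 = -1347 kJ/mol

ΔH = -1350 kJ/mol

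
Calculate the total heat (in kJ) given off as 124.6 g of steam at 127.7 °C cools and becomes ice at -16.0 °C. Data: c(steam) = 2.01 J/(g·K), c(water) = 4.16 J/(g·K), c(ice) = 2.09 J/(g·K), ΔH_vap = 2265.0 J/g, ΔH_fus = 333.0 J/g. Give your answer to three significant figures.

q = 387 kJ

q1 (cool steam 127.7→100 °C): 124.6 × 2.01 × 27.7 = 6937 J
q2 (condense at 100 °C): 124.6 × 2265.0 = 282219 J
q3 (cool water 100→0 °C): 124.6 × 4.16 × 100.0 = 51834 J
q4 (freeze at 0 °C): 124.6 × 333.0 = 41492 J
q5 (cool ice 0→-16.0 °C): 124.6 × 2.09 × 16.0 = 4167 J
Total: 6937 + 282219 + 51834 + 41492 + 4167 = 386649 J = 387 kJ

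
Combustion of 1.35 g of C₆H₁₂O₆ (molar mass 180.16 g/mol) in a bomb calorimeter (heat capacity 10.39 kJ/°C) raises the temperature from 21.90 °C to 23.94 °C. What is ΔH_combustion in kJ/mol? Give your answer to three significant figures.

ΔT = 23.94 − 21.90 = 2.04 °C
q_cal = C_cal × ΔT = 10.39 × 2.04 = 21.1956 kJ
n = 1.35 / 180.16 = 0.007493 mol
q_rxn = −q_cal = -21.1956 kJ
ΔH = -21.1956 / 0.007493 = -2829 kJ/mol

ΔH = -2830 kJ/mol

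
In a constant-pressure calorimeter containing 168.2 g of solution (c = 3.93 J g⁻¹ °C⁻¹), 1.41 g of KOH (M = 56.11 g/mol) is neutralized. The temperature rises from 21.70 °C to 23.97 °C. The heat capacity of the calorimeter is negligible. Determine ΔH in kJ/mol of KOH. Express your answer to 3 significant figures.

|ΔT| = |23.97 − 21.70| = 2.27 °C
|q_surr| = (168.2 × 3.93) × 2.27 = 661.026 × 2.27 = 1501 J
n(KOH) = 1.41 / 56.11 = 0.02513 mol
Temperature rose, so q_rxn = −|q_surr| = -1.501 kJ
ΔH = q_rxn / n = -59.73 kJ/mol

ΔH = -59.7 kJ/mol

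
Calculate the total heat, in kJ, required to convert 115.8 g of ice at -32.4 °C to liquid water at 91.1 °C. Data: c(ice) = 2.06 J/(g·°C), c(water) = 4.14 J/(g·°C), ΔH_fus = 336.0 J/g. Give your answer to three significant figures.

q = 90.3 kJ

q1 (heat ice -32.4→0.0 °C): 115.8 × 2.06 × 32.4 = 7729 J
q2 (melt at 0 °C): 115.8 × 336.0 = 38909 J
q3 (heat water 0.0→91.1 °C): 115.8 × 4.14 × 91.1 = 43674 J
Total: 7729 + 38909 + 43674 = 90312 J = 90.3 kJ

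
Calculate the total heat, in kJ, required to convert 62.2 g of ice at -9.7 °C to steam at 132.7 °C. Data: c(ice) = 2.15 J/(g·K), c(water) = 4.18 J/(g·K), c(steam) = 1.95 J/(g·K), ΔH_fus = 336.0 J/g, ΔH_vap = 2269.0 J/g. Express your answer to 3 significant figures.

q = 193 kJ

q1 (heat ice -9.7→0.0 °C): 62.2 × 2.15 × 9.7 = 1297 J
q2 (melt at 0 °C): 62.2 × 336.0 = 20899 J
q3 (heat water 0.0→100.0 °C): 62.2 × 4.18 × 100.0 = 26000 J
q4 (vaporize at 100 °C): 62.2 × 2269.0 = 141132 J
q5 (heat steam 100.0→132.7 °C): 62.2 × 1.95 × 32.7 = 3966 J
Total: 1297 + 20899 + 26000 + 141132 + 3966 = 193294 J = 193 kJ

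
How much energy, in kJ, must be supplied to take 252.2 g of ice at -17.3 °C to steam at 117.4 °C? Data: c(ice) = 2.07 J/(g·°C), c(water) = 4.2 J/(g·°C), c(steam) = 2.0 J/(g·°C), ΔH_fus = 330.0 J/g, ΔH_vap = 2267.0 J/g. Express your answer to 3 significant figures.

q1 (heat ice -17.3→0.0 °C): 252.2 × 2.07 × 17.3 = 9032 J
q2 (melt at 0 °C): 252.2 × 330.0 = 83226 J
q3 (heat water 0.0→100.0 °C): 252.2 × 4.2 × 100.0 = 105924 J
q4 (vaporize at 100 °C): 252.2 × 2267.0 = 571737 J
q5 (heat steam 100.0→117.4 °C): 252.2 × 2.0 × 17.4 = 8777 J
Total: 9032 + 83226 + 105924 + 571737 + 8777 = 778696 J = 779 kJ

q = 779 kJ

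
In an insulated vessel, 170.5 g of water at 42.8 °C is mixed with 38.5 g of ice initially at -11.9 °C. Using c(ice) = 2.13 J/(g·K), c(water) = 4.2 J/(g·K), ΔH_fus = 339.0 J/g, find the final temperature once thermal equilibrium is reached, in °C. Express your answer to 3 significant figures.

T_f = 18.9 °C

Heat to bring ice to 0 °C and melt it: q₁ = 38.5×2.13×11.9 + 38.5×339.0 = 14027 J
Heat the water can supply cooling to 0 °C: 170.5×4.2×42.8 = 30649.1 J > q₁, so all ice melts.
Energy balance: 170.5×4.2×(42.8 − T) = 14027 + 38.5×4.2×(T − 0)
716.1(42.8 − T) = 14027 + 161.7 T
30649.1 − 14027 = 877.8 T
T = 16622.1 / 877.8 = 18.94 °C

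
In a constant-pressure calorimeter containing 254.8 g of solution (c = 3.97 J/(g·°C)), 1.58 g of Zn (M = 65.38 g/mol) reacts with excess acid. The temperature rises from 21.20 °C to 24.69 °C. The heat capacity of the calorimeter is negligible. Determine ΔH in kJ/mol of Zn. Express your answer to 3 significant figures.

ΔH = -146 kJ/mol

|ΔT| = |24.69 − 21.20| = 3.49 °C
|q_surr| = (254.8 × 3.97) × 3.49 = 1011.556 × 3.49 = 3530 J
n(Zn) = 1.58 / 65.38 = 0.02417 mol
Temperature rose, so q_rxn = −|q_surr| = -3.530 kJ
ΔH = q_rxn / n = -146.0 kJ/mol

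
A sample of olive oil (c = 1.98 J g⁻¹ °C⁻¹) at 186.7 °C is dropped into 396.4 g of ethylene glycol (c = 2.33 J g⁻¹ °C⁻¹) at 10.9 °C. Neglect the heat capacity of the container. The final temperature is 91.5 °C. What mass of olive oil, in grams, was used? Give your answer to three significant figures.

m = 395 g

q_gained = (396.4 × 2.33) × (91.5 − 10.9) = 74440 J
q_lost = m × 1.98 × (186.7 − 91.5) = 188.496 m
m = 74440 / 188.496 = 395 g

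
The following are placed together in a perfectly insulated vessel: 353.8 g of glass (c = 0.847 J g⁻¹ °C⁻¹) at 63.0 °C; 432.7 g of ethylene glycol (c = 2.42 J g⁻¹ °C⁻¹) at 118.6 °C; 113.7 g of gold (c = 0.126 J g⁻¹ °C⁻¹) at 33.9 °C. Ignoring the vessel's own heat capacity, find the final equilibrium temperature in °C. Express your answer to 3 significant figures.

T_f = 105 °C

Σ mᵢcᵢ(T − Tᵢ) = 0  ⇒  T = Σ mᵢcᵢTᵢ / Σ mᵢcᵢ
Σ mᵢcᵢ = 353.8×0.847 + 432.7×2.42 + 113.7×0.126 = 1361.1288
Σ mᵢcᵢTᵢ = 299.6686×63.0 + 1047.134×118.6 + 14.3262×33.9 = 143550
T = 143550 / 1361.1288 = 105.46 °C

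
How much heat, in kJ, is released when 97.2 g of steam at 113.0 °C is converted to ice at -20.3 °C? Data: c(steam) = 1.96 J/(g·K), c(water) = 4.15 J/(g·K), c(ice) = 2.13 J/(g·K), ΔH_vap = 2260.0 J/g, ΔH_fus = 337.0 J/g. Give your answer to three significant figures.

q = 299 kJ

q1 (cool steam 113.0→100 °C): 97.2 × 1.96 × 13.0 = 2477 J
q2 (condense at 100 °C): 97.2 × 2260.0 = 219672 J
q3 (cool water 100→0 °C): 97.2 × 4.15 × 100.0 = 40338 J
q4 (freeze at 0 °C): 97.2 × 337.0 = 32756 J
q5 (cool ice 0→-20.3 °C): 97.2 × 2.13 × 20.3 = 4203 J
Total: 2477 + 219672 + 40338 + 32756 + 4203 = 299446 J = 299 kJ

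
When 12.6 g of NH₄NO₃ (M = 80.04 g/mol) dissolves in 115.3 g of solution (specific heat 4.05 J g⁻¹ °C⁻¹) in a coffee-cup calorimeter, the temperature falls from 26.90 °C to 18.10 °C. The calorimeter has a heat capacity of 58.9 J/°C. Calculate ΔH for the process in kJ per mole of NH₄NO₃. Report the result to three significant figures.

ΔH = 29.4 kJ/mol

|ΔT| = |18.10 − 26.90| = 8.80 °C
|q_surr| = (115.3 × 4.05 + 58.9) × 8.80 = 525.865 × 8.80 = 4628 J
n(NH₄NO₃) = 12.6 / 80.04 = 0.1574 mol
Temperature fell, so q_rxn = +|q_surr| = 4.628 kJ
ΔH = q_rxn / n = 29.40 kJ/mol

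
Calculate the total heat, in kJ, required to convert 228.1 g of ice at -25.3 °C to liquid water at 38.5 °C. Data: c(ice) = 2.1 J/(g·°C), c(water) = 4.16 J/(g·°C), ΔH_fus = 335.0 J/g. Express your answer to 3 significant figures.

q = 125 kJ

q1 (heat ice -25.3→0.0 °C): 228.1 × 2.1 × 25.3 = 12119 J
q2 (melt at 0 °C): 228.1 × 335.0 = 76414 J
q3 (heat water 0.0→38.5 °C): 228.1 × 4.16 × 38.5 = 36532 J
Total: 12119 + 76414 + 36532 = 125065 J = 125 kJ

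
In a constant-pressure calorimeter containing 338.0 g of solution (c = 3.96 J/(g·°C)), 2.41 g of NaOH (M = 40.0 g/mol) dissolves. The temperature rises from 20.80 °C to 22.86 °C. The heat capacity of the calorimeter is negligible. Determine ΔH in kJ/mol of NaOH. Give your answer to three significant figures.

|ΔT| = |22.86 − 20.80| = 2.06 °C
|q_surr| = (338.0 × 3.96) × 2.06 = 1338.48 × 2.06 = 2757 J
n(NaOH) = 2.41 / 40.0 = 0.06025 mol
Temperature rose, so q_rxn = −|q_surr| = -2.757 kJ
ΔH = q_rxn / n = -45.76 kJ/mol

ΔH = -45.8 kJ/mol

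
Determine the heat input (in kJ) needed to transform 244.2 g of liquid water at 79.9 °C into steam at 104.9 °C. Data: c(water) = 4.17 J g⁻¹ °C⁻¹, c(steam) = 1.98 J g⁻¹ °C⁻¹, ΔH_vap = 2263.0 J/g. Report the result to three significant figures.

q = 575 kJ

q1 (heat water 79.9→100.0 °C): 244.2 × 4.17 × 20.1 = 20468 J
q2 (vaporize at 100 °C): 244.2 × 2263.0 = 552625 J
q3 (heat steam 100.0→104.9 °C): 244.2 × 1.98 × 4.9 = 2369 J
Total: 20468 + 552625 + 2369 = 575462 J = 575 kJ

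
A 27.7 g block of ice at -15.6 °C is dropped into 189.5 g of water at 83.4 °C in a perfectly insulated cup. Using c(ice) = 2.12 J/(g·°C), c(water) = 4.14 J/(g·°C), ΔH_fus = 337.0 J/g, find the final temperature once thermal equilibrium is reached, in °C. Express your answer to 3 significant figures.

T_f = 61.4 °C

Heat to bring ice to 0 °C and melt it: q₁ = 27.7×2.12×15.6 + 27.7×337.0 = 10251 J
Heat the water can supply cooling to 0 °C: 189.5×4.14×83.4 = 65429.8 J > q₁, so all ice melts.
Energy balance: 189.5×4.14×(83.4 − T) = 10251 + 27.7×4.14×(T − 0)
784.53(83.4 − T) = 10251 + 114.678 T
65429.8 − 10251 = 899.208 T
T = 55178.8 / 899.208 = 61.36 °C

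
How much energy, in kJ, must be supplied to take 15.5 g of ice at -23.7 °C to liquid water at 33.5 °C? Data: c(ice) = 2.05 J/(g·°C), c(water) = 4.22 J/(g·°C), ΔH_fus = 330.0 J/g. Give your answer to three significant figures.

q = 8.06 kJ

q1 (heat ice -23.7→0.0 °C): 15.5 × 2.05 × 23.7 = 753 J
q2 (melt at 0 °C): 15.5 × 330.0 = 5115 J
q3 (heat water 0.0→33.5 °C): 15.5 × 4.22 × 33.5 = 2191 J
Total: 753 + 5115 + 2191 = 8059 J = 8.06 kJ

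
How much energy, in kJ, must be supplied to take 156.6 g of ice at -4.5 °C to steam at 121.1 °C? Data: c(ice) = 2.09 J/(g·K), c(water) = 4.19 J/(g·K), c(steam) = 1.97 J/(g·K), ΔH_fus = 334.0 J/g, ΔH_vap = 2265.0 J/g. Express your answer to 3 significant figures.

q = 481 kJ

q1 (heat ice -4.5→0.0 °C): 156.6 × 2.09 × 4.5 = 1473 J
q2 (melt at 0 °C): 156.6 × 334.0 = 52304 J
q3 (heat water 0.0→100.0 °C): 156.6 × 4.19 × 100.0 = 65615 J
q4 (vaporize at 100 °C): 156.6 × 2265.0 = 354699 J
q5 (heat steam 100.0→121.1 °C): 156.6 × 1.97 × 21.1 = 6509 J
Total: 1473 + 52304 + 65615 + 354699 + 6509 = 480600 J = 481 kJ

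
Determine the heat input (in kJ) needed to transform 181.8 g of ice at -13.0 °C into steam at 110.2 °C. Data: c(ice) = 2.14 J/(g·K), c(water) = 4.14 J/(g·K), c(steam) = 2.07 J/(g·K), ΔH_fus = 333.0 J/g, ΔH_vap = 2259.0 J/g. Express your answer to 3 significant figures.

q1 (heat ice -13.0→0.0 °C): 181.8 × 2.14 × 13.0 = 5058 J
q2 (melt at 0 °C): 181.8 × 333.0 = 60539 J
q3 (heat water 0.0→100.0 °C): 181.8 × 4.14 × 100.0 = 75265 J
q4 (vaporize at 100 °C): 181.8 × 2259.0 = 410686 J
q5 (heat steam 100.0→110.2 °C): 181.8 × 2.07 × 10.2 = 3839 J
Total: 5058 + 60539 + 75265 + 410686 + 3839 = 555387 J = 555 kJ

q = 555 kJ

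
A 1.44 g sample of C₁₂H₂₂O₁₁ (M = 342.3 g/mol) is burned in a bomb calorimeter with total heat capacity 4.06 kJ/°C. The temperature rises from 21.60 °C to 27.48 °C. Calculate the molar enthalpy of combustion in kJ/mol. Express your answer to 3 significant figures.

ΔH = -5670 kJ/mol

ΔT = 27.48 − 21.60 = 5.88 °C
q_cal = C_cal × ΔT = 4.06 × 5.88 = 23.8728 kJ
n = 1.44 / 342.3 = 0.004207 mol
q_rxn = −q_cal = -23.8728 kJ
ΔH = -23.8728 / 0.004207 = -5674.5 kJ/mol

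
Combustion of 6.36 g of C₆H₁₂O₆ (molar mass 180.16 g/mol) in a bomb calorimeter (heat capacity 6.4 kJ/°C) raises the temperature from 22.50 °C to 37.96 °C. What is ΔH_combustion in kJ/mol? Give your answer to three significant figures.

ΔH = -2800 kJ/mol

ΔT = 37.96 − 22.50 = 15.46 °C
q_cal = C_cal × ΔT = 6.4 × 15.46 = 98.944 kJ
n = 6.36 / 180.16 = 0.03530 mol
q_rxn = −q_cal = -98.944 kJ
ΔH = -98.944 / 0.03530 = -2803 kJ/mol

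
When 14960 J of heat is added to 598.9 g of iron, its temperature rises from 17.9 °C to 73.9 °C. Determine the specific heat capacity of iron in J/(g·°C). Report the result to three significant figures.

c = 0.446 J/(g·°C)

c = q / (m ΔT) = 14960 / (598.9 × 56.0)
c = 14960 / 33538.4 = 0.446 J/(g·°C)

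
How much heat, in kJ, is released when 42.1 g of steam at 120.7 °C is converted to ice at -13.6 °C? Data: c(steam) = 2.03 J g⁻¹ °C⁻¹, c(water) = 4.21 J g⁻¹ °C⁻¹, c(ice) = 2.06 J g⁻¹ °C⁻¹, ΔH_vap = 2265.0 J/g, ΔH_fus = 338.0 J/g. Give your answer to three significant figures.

q1 (cool steam 120.7→100 °C): 42.1 × 2.03 × 20.7 = 1769 J
q2 (condense at 100 °C): 42.1 × 2265.0 = 95357 J
q3 (cool water 100→0 °C): 42.1 × 4.21 × 100.0 = 17724 J
q4 (freeze at 0 °C): 42.1 × 338.0 = 14230 J
q5 (cool ice 0→-13.6 °C): 42.1 × 2.06 × 13.6 = 1179 J
Total: 1769 + 95357 + 17724 + 14230 + 1179 = 130259 J = 130 kJ

q = 130 kJ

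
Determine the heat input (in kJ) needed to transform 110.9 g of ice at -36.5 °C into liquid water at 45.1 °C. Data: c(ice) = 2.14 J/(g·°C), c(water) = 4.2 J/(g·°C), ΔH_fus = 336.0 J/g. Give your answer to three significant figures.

q = 66.9 kJ

q1 (heat ice -36.5→0.0 °C): 110.9 × 2.14 × 36.5 = 8662 J
q2 (melt at 0 °C): 110.9 × 336.0 = 37262 J
q3 (heat water 0.0→45.1 °C): 110.9 × 4.2 × 45.1 = 21007 J
Total: 8662 + 37262 + 21007 = 66931 J = 66.9 kJ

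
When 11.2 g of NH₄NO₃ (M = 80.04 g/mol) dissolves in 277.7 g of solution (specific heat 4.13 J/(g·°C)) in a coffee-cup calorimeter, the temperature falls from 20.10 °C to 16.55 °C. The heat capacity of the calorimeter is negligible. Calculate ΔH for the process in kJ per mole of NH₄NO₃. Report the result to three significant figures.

|ΔT| = |16.55 − 20.10| = 3.55 °C
|q_surr| = (277.7 × 4.13) × 3.55 = 1146.901 × 3.55 = 4071 J
n(NH₄NO₃) = 11.2 / 80.04 = 0.1399 mol
Temperature fell, so q_rxn = +|q_surr| = 4.071 kJ
ΔH = q_rxn / n = 29.10 kJ/mol

ΔH = 29.1 kJ/mol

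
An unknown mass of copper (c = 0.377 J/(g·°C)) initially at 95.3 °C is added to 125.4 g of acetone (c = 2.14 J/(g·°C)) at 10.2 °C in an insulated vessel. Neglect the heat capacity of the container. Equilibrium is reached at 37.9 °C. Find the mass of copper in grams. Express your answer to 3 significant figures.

m = 344 g

q_gained = (125.4 × 2.14) × (37.9 − 10.2) = 7433.5 J
q_lost = m × 0.377 × (95.3 − 37.9) = 21.6398 m
m = 7433.5 / 21.6398 = 344 g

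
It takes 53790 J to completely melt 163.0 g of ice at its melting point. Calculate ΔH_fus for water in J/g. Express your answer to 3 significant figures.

ΔH_fus = q / m = 53790 / 163.0 = 330 J/g

ΔH_fus = 330 J/g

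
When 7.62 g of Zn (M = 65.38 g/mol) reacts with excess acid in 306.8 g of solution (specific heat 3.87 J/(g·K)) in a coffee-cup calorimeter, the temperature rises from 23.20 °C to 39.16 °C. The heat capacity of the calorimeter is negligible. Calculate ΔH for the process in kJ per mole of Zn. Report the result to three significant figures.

ΔH = -163 kJ/mol

|ΔT| = |39.16 − 23.20| = 15.96 °C
|q_surr| = (306.8 × 3.87) × 15.96 = 1187.316 × 15.96 = 18950 J
n(Zn) = 7.62 / 65.38 = 0.1165 mol
Temperature rose, so q_rxn = −|q_surr| = -18.95 kJ
ΔH = q_rxn / n = -162.7 kJ/mol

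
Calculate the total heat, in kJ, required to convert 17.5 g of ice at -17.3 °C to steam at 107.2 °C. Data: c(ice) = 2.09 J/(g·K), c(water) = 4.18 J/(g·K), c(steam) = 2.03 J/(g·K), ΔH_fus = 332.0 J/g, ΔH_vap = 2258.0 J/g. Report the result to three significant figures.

q1 (heat ice -17.3→0.0 °C): 17.5 × 2.09 × 17.3 = 633 J
q2 (melt at 0 °C): 17.5 × 332.0 = 5810 J
q3 (heat water 0.0→100.0 °C): 17.5 × 4.18 × 100.0 = 7315 J
q4 (vaporize at 100 °C): 17.5 × 2258.0 = 39515 J
q5 (heat steam 100.0→107.2 °C): 17.5 × 2.03 × 7.2 = 256 J
Total: 633 + 5810 + 7315 + 39515 + 256 = 53529 J = 53.5 kJ

q = 53.5 kJ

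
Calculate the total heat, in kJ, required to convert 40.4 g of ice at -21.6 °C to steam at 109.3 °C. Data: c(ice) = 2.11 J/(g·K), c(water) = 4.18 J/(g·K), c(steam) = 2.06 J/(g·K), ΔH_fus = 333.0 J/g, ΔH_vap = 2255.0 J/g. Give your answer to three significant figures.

q1 (heat ice -21.6→0.0 °C): 40.4 × 2.11 × 21.6 = 1841 J
q2 (melt at 0 °C): 40.4 × 333.0 = 13453 J
q3 (heat water 0.0→100.0 °C): 40.4 × 4.18 × 100.0 = 16887 J
q4 (vaporize at 100 °C): 40.4 × 2255.0 = 91102 J
q5 (heat steam 100.0→109.3 °C): 40.4 × 2.06 × 9.3 = 774 J
Total: 1841 + 13453 + 16887 + 91102 + 774 = 124057 J = 124 kJ

q = 124 kJ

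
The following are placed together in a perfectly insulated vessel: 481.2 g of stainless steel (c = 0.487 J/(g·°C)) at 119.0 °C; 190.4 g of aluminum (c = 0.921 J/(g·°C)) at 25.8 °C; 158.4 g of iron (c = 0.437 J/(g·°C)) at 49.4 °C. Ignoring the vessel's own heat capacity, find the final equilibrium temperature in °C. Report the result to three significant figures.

T_f = 74.8 °C

Σ mᵢcᵢ(T − Tᵢ) = 0  ⇒  T = Σ mᵢcᵢTᵢ / Σ mᵢcᵢ
Σ mᵢcᵢ = 481.2×0.487 + 190.4×0.921 + 158.4×0.437 = 478.9236
Σ mᵢcᵢTᵢ = 234.3444×119.0 + 175.3584×25.8 + 69.2208×49.4 = 35831
T = 35831 / 478.9236 = 74.82 °C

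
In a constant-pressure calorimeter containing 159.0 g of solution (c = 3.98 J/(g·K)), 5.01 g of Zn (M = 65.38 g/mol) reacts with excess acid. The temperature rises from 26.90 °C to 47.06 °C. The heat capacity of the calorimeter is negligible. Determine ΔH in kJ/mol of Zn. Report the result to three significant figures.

|ΔT| = |47.06 − 26.90| = 20.16 °C
|q_surr| = (159.0 × 3.98) × 20.16 = 632.82 × 20.16 = 12758 J
n(Zn) = 5.01 / 65.38 = 0.076629 mol
Temperature rose, so q_rxn = −|q_surr| = -12.758 kJ
ΔH = q_rxn / n = -166.49 kJ/mol

ΔH = -166 kJ/mol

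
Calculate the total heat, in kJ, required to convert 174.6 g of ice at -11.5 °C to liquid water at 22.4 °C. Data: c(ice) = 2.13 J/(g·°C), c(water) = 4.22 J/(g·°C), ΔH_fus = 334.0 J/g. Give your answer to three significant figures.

q1 (heat ice -11.5→0.0 °C): 174.6 × 2.13 × 11.5 = 4277 J
q2 (melt at 0 °C): 174.6 × 334.0 = 58316 J
q3 (heat water 0.0→22.4 °C): 174.6 × 4.22 × 22.4 = 16505 J
Total: 4277 + 58316 + 16505 = 79098 J = 79.1 kJ

q = 79.1 kJ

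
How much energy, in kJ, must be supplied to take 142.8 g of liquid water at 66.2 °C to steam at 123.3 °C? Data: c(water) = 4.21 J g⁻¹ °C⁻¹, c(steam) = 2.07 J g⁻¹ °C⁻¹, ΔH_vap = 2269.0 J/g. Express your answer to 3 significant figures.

q = 351 kJ

q1 (heat water 66.2→100.0 °C): 142.8 × 4.21 × 33.8 = 20320 J
q2 (vaporize at 100 °C): 142.8 × 2269.0 = 324013 J
q3 (heat steam 100.0→123.3 °C): 142.8 × 2.07 × 23.3 = 6887 J
Total: 20320 + 324013 + 6887 = 351220 J = 351 kJ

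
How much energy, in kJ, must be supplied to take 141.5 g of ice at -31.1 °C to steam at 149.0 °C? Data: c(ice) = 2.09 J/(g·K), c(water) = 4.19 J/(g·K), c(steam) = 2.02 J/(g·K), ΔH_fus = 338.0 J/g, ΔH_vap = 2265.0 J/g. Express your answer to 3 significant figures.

q = 451 kJ

q1 (heat ice -31.1→0.0 °C): 141.5 × 2.09 × 31.1 = 9197 J
q2 (melt at 0 °C): 141.5 × 338.0 = 47827 J
q3 (heat water 0.0→100.0 °C): 141.5 × 4.19 × 100.0 = 59289 J
q4 (vaporize at 100 °C): 141.5 × 2265.0 = 320498 J
q5 (heat steam 100.0→149.0 °C): 141.5 × 2.02 × 49.0 = 14006 J
Total: 9197 + 47827 + 59289 + 320498 + 14006 = 450817 J = 451 kJ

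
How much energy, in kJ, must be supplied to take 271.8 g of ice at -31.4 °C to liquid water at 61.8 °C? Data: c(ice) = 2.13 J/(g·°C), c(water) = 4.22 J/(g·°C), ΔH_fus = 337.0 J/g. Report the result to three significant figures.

q = 181 kJ

q1 (heat ice -31.4→0.0 °C): 271.8 × 2.13 × 31.4 = 18179 J
q2 (melt at 0 °C): 271.8 × 337.0 = 91597 J
q3 (heat water 0.0→61.8 °C): 271.8 × 4.22 × 61.8 = 70884 J
Total: 18179 + 91597 + 70884 = 180660 J = 181 kJ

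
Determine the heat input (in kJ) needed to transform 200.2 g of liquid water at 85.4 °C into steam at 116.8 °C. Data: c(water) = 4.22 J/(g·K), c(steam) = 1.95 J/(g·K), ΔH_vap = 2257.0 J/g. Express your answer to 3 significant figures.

q1 (heat water 85.4→100.0 °C): 200.2 × 4.22 × 14.6 = 12335 J
q2 (vaporize at 100 °C): 200.2 × 2257.0 = 451851 J
q3 (heat steam 100.0→116.8 °C): 200.2 × 1.95 × 16.8 = 6559 J
Total: 12335 + 451851 + 6559 = 470745 J = 471 kJ

q = 471 kJ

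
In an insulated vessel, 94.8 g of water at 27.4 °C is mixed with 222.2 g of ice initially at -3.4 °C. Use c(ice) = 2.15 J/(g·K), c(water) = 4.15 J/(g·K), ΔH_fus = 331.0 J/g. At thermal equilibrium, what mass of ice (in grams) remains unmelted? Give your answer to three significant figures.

m_ice remaining = 195 g

Heat to warm all ice to 0 °C: 222.2×2.15×3.4 = 1624.3 J
Heat released by water cooling to 0 °C: 94.8×4.15×27.4 = 10780 J
10780 J < 1624.3 + 222.2×331.0 = 75172.5 J, so not all ice melts; final T = 0 °C.
Heat left for melting: 10780 − 1624.3 = 9155.7 J
Mass melted = 9155.7 / 331.0 = 27.66 g
Ice remaining = 222.2 − 27.66 = 194.54 g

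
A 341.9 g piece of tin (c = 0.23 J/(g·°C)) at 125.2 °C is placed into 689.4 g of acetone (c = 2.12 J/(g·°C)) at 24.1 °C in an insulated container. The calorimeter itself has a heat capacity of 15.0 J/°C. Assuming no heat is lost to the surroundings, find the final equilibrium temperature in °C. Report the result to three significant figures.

Heat lost by tin = heat gained by acetone + calorimeter.
(341.9)(0.23)(125.2 − T) = [(689.4)(2.12) + 15.0](T − 24.1)
78.637 (125.2 − T) = 1476.528 (T − 24.1)
9845.4 − 78.637 T = 1476.528 T − 35584
45429.4 = 1555.165 T
T = 29.21 °C

T_f = 29.2 °C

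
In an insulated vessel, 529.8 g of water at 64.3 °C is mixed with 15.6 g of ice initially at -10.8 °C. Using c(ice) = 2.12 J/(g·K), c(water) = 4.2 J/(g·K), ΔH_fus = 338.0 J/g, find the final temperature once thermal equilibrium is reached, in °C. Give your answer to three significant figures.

Heat to bring ice to 0 °C and melt it: q₁ = 15.6×2.12×10.8 + 15.6×338.0 = 5630.0 J
Heat the water can supply cooling to 0 °C: 529.8×4.2×64.3 = 143078 J > q₁, so all ice melts.
Energy balance: 529.8×4.2×(64.3 − T) = 5630.0 + 15.6×4.2×(T − 0)
2225.16(64.3 − T) = 5630.0 + 65.52 T
143078 − 5630.0 = 2290.68 T
T = 137448.0 / 2290.68 = 60.00 °C

T_f = 60.0 °C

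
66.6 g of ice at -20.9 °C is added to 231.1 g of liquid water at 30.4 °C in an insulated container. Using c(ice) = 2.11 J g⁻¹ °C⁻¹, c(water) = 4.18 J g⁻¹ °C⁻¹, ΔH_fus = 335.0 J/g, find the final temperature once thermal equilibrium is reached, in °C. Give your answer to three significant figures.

T_f = 3.31 °C

Heat to bring ice to 0 °C and melt it: q₁ = 66.6×2.11×20.9 + 66.6×335.0 = 25248 J
Heat the water can supply cooling to 0 °C: 231.1×4.18×30.4 = 29366.3 J > q₁, so all ice melts.
Energy balance: 231.1×4.18×(30.4 − T) = 25248 + 66.6×4.18×(T − 0)
965.998(30.4 − T) = 25248 + 278.388 T
29366.3 − 25248 = 1244.386 T
T = 4118.3 / 1244.386 = 3.310 °C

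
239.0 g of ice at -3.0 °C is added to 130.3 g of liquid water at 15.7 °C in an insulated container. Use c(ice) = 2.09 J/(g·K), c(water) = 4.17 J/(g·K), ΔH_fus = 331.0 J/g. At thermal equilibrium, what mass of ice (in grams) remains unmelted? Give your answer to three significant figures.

m_ice remaining = 218 g

Heat to warm all ice to 0 °C: 239.0×2.09×3.0 = 1498.5 J
Heat released by water cooling to 0 °C: 130.3×4.17×15.7 = 8530.6 J
8530.6 J < 1498.5 + 239.0×331.0 = 80607.5 J, so not all ice melts; final T = 0 °C.
Heat left for melting: 8530.6 − 1498.5 = 7032.1 J
Mass melted = 7032.1 / 331.0 = 21.25 g
Ice remaining = 239.0 − 21.25 = 217.75 g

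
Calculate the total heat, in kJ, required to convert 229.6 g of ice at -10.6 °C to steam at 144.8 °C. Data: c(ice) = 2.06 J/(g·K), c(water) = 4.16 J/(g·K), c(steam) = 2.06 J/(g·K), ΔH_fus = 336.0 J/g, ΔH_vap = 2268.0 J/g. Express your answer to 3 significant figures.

q = 720 kJ

q1 (heat ice -10.6→0.0 °C): 229.6 × 2.06 × 10.6 = 5014 J
q2 (melt at 0 °C): 229.6 × 336.0 = 77146 J
q3 (heat water 0.0→100.0 °C): 229.6 × 4.16 × 100.0 = 95514 J
q4 (vaporize at 100 °C): 229.6 × 2268.0 = 520733 J
q5 (heat steam 100.0→144.8 °C): 229.6 × 2.06 × 44.8 = 21189 J
Total: 5014 + 77146 + 95514 + 520733 + 21189 = 719596 J = 720 kJ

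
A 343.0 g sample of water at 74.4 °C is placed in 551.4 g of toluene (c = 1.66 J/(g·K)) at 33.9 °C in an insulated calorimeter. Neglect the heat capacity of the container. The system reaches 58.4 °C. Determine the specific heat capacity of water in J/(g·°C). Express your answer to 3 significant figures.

c = 4.09 J/(g·°C)

q_gained = (551.4 × 1.66) × (58.4 − 33.9) = 22430 J
q_lost = 343.0 × c × (74.4 − 58.4) = 5488 c
Set equal: c = 22430 / 5488 = 4.09 J/(g·°C)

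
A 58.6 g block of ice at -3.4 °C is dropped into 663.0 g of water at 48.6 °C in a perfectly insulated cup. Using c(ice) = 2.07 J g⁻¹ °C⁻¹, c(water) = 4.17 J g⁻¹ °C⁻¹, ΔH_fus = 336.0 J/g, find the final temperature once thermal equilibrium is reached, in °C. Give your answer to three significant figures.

T_f = 38.0 °C

Heat to bring ice to 0 °C and melt it: q₁ = 58.6×2.07×3.4 + 58.6×336.0 = 20102 J
Heat the water can supply cooling to 0 °C: 663.0×4.17×48.6 = 134365 J > q₁, so all ice melts.
Energy balance: 663.0×4.17×(48.6 − T) = 20102 + 58.6×4.17×(T − 0)
2764.71(48.6 − T) = 20102 + 244.362 T
134365 − 20102 = 3009.072 T
T = 114263 / 3009.072 = 37.97 °C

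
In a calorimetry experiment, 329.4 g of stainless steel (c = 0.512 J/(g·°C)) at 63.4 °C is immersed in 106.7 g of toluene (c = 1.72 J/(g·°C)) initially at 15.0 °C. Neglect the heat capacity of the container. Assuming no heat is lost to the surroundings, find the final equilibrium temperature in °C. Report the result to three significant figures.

Heat lost by stainless steel = heat gained by toluene.
(329.4)(0.512)(63.4 − T) = (106.7)(1.72)(T − 15.0)
168.6528 (63.4 − T) = 183.524 (T − 15.0)
10693 − 168.6528 T = 183.524 T − 2752.9
13445.9 = 352.1768 T
T = 38.18 °C

T_f = 38.2 °C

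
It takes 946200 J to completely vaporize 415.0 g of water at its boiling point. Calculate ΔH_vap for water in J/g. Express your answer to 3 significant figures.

ΔH_vap = 2280 J/g

ΔH_vap = q / m = 946200 / 415.0 = 2280 J/g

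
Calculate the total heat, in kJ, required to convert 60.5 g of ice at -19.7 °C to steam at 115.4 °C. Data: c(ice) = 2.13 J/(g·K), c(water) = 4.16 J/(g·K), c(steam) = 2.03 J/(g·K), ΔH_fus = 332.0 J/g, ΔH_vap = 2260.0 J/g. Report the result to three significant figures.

q1 (heat ice -19.7→0.0 °C): 60.5 × 2.13 × 19.7 = 2539 J
q2 (melt at 0 °C): 60.5 × 332.0 = 20086 J
q3 (heat water 0.0→100.0 °C): 60.5 × 4.16 × 100.0 = 25168 J
q4 (vaporize at 100 °C): 60.5 × 2260.0 = 136730 J
q5 (heat steam 100.0→115.4 °C): 60.5 × 2.03 × 15.4 = 1891 J
Total: 2539 + 20086 + 25168 + 136730 + 1891 = 186414 J = 186 kJ

q = 186 kJ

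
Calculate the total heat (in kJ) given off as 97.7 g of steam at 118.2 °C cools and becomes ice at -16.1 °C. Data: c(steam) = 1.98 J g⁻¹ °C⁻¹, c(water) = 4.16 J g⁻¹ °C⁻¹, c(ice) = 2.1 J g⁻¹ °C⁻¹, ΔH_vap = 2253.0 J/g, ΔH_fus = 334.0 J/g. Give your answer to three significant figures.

q = 300 kJ

q1 (cool steam 118.2→100 °C): 97.7 × 1.98 × 18.2 = 3521 J
q2 (condense at 100 °C): 97.7 × 2253.0 = 220118 J
q3 (cool water 100→0 °C): 97.7 × 4.16 × 100.0 = 40643 J
q4 (freeze at 0 °C): 97.7 × 334.0 = 32632 J
q5 (cool ice 0→-16.1 °C): 97.7 × 2.1 × 16.1 = 3303 J
Total: 3521 + 220118 + 40643 + 32632 + 3303 = 300217 J = 300 kJ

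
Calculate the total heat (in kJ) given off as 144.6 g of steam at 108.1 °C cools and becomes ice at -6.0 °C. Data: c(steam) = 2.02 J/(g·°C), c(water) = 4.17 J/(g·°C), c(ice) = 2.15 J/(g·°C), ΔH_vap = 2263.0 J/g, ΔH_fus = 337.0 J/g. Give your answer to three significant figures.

q = 440 kJ

q1 (cool steam 108.1→100 °C): 144.6 × 2.02 × 8.1 = 2366 J
q2 (condense at 100 °C): 144.6 × 2263.0 = 327230 J
q3 (cool water 100→0 °C): 144.6 × 4.17 × 100.0 = 60298 J
q4 (freeze at 0 °C): 144.6 × 337.0 = 48730 J
q5 (cool ice 0→-6.0 °C): 144.6 × 2.15 × 6.0 = 1865 J
Total: 2366 + 327230 + 60298 + 48730 + 1865 = 440489 J = 440 kJ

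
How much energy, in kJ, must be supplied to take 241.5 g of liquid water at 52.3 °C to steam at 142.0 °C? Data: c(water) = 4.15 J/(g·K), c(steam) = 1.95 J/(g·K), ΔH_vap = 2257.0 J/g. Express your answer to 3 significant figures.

q1 (heat water 52.3→100.0 °C): 241.5 × 4.15 × 47.7 = 47806 J
q2 (vaporize at 100 °C): 241.5 × 2257.0 = 545066 J
q3 (heat steam 100.0→142.0 °C): 241.5 × 1.95 × 42.0 = 19779 J
Total: 47806 + 545066 + 19779 = 612651 J = 613 kJ

q = 613 kJ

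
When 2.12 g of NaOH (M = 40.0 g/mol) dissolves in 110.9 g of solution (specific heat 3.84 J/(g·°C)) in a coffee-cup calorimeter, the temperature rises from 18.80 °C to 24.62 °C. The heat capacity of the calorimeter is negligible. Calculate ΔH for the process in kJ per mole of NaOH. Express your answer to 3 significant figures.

ΔH = -46.8 kJ/mol

|ΔT| = |24.62 − 18.80| = 5.82 °C
|q_surr| = (110.9 × 3.84) × 5.82 = 425.856 × 5.82 = 2478 J
n(NaOH) = 2.12 / 40.0 = 0.05300 mol
Temperature rose, so q_rxn = −|q_surr| = -2.478 kJ
ΔH = q_rxn / n = -46.75 kJ/mol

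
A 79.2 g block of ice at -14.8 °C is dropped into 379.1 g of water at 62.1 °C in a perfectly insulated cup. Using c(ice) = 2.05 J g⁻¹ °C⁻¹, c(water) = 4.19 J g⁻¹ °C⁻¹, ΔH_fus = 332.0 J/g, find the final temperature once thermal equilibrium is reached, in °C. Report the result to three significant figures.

Heat to bring ice to 0 °C and melt it: q₁ = 79.2×2.05×14.8 + 79.2×332.0 = 28697 J
Heat the water can supply cooling to 0 °C: 379.1×4.19×62.1 = 98641.4 J > q₁, so all ice melts.
Energy balance: 379.1×4.19×(62.1 − T) = 28697 + 79.2×4.19×(T − 0)
1588.429(62.1 − T) = 28697 + 331.848 T
98641.4 − 28697 = 1920.277 T
T = 69944.4 / 1920.277 = 36.42 °C

T_f = 36.4 °C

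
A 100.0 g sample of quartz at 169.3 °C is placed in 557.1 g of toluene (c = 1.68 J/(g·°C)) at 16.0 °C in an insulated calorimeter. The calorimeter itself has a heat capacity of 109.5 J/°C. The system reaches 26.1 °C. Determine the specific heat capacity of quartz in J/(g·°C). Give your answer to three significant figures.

c = 0.737 J/(g·°C)

q_gained = (557.1 × 1.68 + 109.5) × (26.1 − 16.0) = 10560 J
q_lost = 100.0 × c × (169.3 − 26.1) = 14320 c
Set equal: c = 10560 / 14320 = 0.737 J/(g·°C)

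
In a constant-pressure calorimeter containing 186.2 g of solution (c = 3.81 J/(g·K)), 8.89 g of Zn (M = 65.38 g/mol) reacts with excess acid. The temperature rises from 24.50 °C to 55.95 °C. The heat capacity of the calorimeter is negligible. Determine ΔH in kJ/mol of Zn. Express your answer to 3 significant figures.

ΔH = -164 kJ/mol

|ΔT| = |55.95 − 24.50| = 31.45 °C
|q_surr| = (186.2 × 3.81) × 31.45 = 709.422 × 31.45 = 22310 J
n(Zn) = 8.89 / 65.38 = 0.1360 mol
Temperature rose, so q_rxn = −|q_surr| = -22.31 kJ
ΔH = q_rxn / n = -164.0 kJ/mol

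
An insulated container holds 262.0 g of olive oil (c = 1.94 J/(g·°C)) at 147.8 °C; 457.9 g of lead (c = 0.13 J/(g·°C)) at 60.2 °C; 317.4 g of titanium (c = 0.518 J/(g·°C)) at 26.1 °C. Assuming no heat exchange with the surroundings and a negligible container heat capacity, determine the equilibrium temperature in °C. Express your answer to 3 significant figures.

Σ mᵢcᵢ(T − Tᵢ) = 0  ⇒  T = Σ mᵢcᵢTᵢ / Σ mᵢcᵢ
Σ mᵢcᵢ = 262.0×1.94 + 457.9×0.13 + 317.4×0.518 = 732.2202
Σ mᵢcᵢTᵢ = 508.28×147.8 + 59.527×60.2 + 164.4132×26.1 = 82998
T = 82998 / 732.2202 = 113.4 °C

T_f = 113 °C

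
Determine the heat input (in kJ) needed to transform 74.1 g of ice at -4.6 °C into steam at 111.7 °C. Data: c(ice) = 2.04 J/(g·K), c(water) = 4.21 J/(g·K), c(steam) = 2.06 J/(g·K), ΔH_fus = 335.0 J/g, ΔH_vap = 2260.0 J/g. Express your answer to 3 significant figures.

q = 226 kJ

q1 (heat ice -4.6→0.0 °C): 74.1 × 2.04 × 4.6 = 695 J
q2 (melt at 0 °C): 74.1 × 335.0 = 24824 J
q3 (heat water 0.0→100.0 °C): 74.1 × 4.21 × 100.0 = 31196 J
q4 (vaporize at 100 °C): 74.1 × 2260.0 = 167466 J
q5 (heat steam 100.0→111.7 °C): 74.1 × 2.06 × 11.7 = 1786 J
Total: 695 + 24824 + 31196 + 167466 + 1786 = 225967 J = 226 kJ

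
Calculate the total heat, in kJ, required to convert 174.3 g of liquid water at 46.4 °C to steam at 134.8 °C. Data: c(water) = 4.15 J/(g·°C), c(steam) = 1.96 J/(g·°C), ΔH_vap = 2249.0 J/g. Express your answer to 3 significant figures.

q = 443 kJ

q1 (heat water 46.4→100.0 °C): 174.3 × 4.15 × 53.6 = 38771 J
q2 (vaporize at 100 °C): 174.3 × 2249.0 = 392001 J
q3 (heat steam 100.0→134.8 °C): 174.3 × 1.96 × 34.8 = 11889 J
Total: 38771 + 392001 + 11889 = 442661 J = 443 kJ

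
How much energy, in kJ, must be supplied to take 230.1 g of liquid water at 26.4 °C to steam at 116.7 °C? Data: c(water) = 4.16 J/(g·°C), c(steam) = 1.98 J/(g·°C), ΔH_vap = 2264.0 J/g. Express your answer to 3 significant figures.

q1 (heat water 26.4→100.0 °C): 230.1 × 4.16 × 73.6 = 70451 J
q2 (vaporize at 100 °C): 230.1 × 2264.0 = 520946 J
q3 (heat steam 100.0→116.7 °C): 230.1 × 1.98 × 16.7 = 7608 J
Total: 70451 + 520946 + 7608 = 599005 J = 599 kJ

q = 599 kJ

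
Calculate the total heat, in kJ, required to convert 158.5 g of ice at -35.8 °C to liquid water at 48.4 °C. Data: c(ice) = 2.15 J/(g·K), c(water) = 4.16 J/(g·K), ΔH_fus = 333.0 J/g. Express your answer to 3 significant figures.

q1 (heat ice -35.8→0.0 °C): 158.5 × 2.15 × 35.8 = 12200 J
q2 (melt at 0 °C): 158.5 × 333.0 = 52781 J
q3 (heat water 0.0→48.4 °C): 158.5 × 4.16 × 48.4 = 31913 J
Total: 12200 + 52781 + 31913 = 96894 J = 96.9 kJ

q = 96.9 kJ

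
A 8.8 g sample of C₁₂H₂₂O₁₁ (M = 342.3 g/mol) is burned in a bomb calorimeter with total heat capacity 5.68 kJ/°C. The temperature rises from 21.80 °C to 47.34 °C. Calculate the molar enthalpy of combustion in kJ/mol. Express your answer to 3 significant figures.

ΔH = -5640 kJ/mol

ΔT = 47.34 − 21.80 = 25.54 °C
q_cal = C_cal × ΔT = 5.68 × 25.54 = 145.0672 kJ
n = 8.8 / 342.3 = 0.02571 mol
q_rxn = −q_cal = -145.0672 kJ
ΔH = -145.0672 / 0.02571 = -5642 kJ/mol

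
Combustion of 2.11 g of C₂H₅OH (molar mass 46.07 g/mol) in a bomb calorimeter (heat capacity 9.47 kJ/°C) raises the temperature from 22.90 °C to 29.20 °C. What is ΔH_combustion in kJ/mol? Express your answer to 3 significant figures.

ΔT = 29.20 − 22.90 = 6.30 °C
q_cal = C_cal × ΔT = 9.47 × 6.30 = 59.661 kJ
n = 2.11 / 46.07 = 0.04580 mol
q_rxn = −q_cal = -59.661 kJ
ΔH = -59.661 / 0.04580 = -1303 kJ/mol

ΔH = -1300 kJ/mol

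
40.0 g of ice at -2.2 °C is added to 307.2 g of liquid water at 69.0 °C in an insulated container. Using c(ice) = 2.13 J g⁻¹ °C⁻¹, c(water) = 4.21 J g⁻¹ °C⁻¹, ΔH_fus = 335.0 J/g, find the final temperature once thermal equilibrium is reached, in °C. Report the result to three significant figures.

T_f = 51.8 °C

Heat to bring ice to 0 °C and melt it: q₁ = 40.0×2.13×2.2 + 40.0×335.0 = 13587 J
Heat the water can supply cooling to 0 °C: 307.2×4.21×69.0 = 89238.5 J > q₁, so all ice melts.
Energy balance: 307.2×4.21×(69.0 − T) = 13587 + 40.0×4.21×(T − 0)
1293.312(69.0 − T) = 13587 + 168.4 T
89238.5 − 13587 = 1461.712 T
T = 75651.5 / 1461.712 = 51.76 °C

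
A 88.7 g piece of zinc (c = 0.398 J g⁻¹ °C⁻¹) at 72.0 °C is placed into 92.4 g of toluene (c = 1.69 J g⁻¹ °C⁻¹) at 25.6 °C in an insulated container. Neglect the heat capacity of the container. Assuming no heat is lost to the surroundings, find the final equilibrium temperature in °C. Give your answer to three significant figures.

T_f = 34.2 °C

Heat lost by zinc = heat gained by toluene.
(88.7)(0.398)(72.0 − T) = (92.4)(1.69)(T − 25.6)
35.3026 (72.0 − T) = 156.156 (T − 25.6)
2541.8 − 35.3026 T = 156.156 T − 3997.6
6539.4 = 191.4586 T
T = 34.16 °C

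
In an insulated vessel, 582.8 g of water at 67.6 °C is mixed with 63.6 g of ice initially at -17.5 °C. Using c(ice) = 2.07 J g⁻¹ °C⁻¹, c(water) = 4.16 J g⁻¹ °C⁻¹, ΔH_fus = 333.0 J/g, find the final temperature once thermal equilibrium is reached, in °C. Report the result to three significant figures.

Heat to bring ice to 0 °C and melt it: q₁ = 63.6×2.07×17.5 + 63.6×333.0 = 23483 J
Heat the water can supply cooling to 0 °C: 582.8×4.16×67.6 = 163893 J > q₁, so all ice melts.
Energy balance: 582.8×4.16×(67.6 − T) = 23483 + 63.6×4.16×(T − 0)
2424.448(67.6 − T) = 23483 + 264.576 T
163893 − 23483 = 2689.024 T
T = 140410 / 2689.024 = 52.22 °C

T_f = 52.2 °C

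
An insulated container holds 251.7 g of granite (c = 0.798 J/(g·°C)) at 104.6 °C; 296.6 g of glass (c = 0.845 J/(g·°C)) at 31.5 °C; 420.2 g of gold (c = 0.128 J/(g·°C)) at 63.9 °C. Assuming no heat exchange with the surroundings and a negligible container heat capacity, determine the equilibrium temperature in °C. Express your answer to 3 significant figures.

T_f = 64.0 °C

Σ mᵢcᵢ(T − Tᵢ) = 0  ⇒  T = Σ mᵢcᵢTᵢ / Σ mᵢcᵢ
Σ mᵢcᵢ = 251.7×0.798 + 296.6×0.845 + 420.2×0.128 = 505.2692
Σ mᵢcᵢTᵢ = 200.8566×104.6 + 250.627×31.5 + 53.7856×63.9 = 32341
T = 32341 / 505.2692 = 64.01 °C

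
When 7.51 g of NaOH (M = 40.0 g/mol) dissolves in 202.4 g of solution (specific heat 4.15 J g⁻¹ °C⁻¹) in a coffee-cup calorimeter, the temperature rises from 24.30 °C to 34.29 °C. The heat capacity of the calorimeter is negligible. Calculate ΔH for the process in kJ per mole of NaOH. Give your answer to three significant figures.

ΔH = -44.7 kJ/mol

|ΔT| = |34.29 − 24.30| = 9.99 °C
|q_surr| = (202.4 × 4.15) × 9.99 = 839.96 × 9.99 = 8391 J
n(NaOH) = 7.51 / 40.0 = 0.1878 mol
Temperature rose, so q_rxn = −|q_surr| = -8.391 kJ
ΔH = q_rxn / n = -44.68 kJ/mol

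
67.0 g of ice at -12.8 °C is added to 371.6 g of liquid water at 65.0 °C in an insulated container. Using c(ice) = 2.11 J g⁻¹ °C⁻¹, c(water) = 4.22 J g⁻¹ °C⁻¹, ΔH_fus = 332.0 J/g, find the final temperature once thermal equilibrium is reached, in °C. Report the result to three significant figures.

T_f = 42.1 °C

Heat to bring ice to 0 °C and melt it: q₁ = 67.0×2.11×12.8 + 67.0×332.0 = 24054 J
Heat the water can supply cooling to 0 °C: 371.6×4.22×65.0 = 101930 J > q₁, so all ice melts.
Energy balance: 371.6×4.22×(65.0 − T) = 24054 + 67.0×4.22×(T − 0)
1568.152(65.0 − T) = 24054 + 282.74 T
101930 − 24054 = 1850.892 T
T = 77876 / 1850.892 = 42.07 °C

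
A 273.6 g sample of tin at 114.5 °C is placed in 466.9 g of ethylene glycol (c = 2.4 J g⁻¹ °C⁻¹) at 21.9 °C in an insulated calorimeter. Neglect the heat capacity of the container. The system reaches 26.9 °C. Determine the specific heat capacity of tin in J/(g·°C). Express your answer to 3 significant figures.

q_gained = (466.9 × 2.4) × (26.9 − 21.9) = 5603 J
q_lost = 273.6 × c × (114.5 − 26.9) = 23967.36 c
Set equal: c = 5603 / 23967.36 = 0.234 J/(g·°C)

c = 0.234 J/(g·°C)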